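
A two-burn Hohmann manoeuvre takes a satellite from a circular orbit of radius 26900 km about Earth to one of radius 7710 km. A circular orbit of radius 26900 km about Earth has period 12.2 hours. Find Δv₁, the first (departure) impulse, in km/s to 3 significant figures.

From Kepler's third law T² = 4π²r³/μ at r = 26900 km, T = 12.2 hours = 12.2 × 3600 s = 43920 s: μ = 4π²r³/T² = 3.98375×10^5 km³/s².
Transfer-ellipse semi-major axis a_t = (r₁ + r₂)/2 = (26900 + 7710)/2 = 17305 km.
On the circular orbit at r = 26900 km, v_c = √(μ/r) = 3.8483 km/s.
Vis-viva on the transfer ellipse at r = 26900 km gives v_t = √[μ(2/r − 1/a_t)] = 2.5687 km/s.
Δv₁ = |v_t − v_c| = |2.5687 − 3.8483| = 1.280 km/s.

Δv₁ = 1.28 km/s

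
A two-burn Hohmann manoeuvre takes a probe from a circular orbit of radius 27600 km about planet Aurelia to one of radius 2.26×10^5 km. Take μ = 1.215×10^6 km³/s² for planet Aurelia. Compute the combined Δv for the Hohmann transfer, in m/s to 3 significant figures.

Transfer-ellipse semi-major axis a_t = (r₁ + r₂)/2 = (27600 + 2.260×10^5)/2 = 1.268×10^5 km.
At r₁ the circular-orbit speed is v₁ = √(μ/r₁) = 6.635 km/s.
Transfer-orbit speed at r₁ (v² = μ(2/r − 1/a)): v_p = √[μ(2/r₁ − 1/a_t)] = 8.858 km/s.
First burn Δv₁ = |v_p − v₁| = 2.223 km/s.
Circular speed at r₂: v₂ = √(μ/r₂) = 2.319 km/s.
Transfer-orbit speed at r₂: v_a = √[μ(2/r₂ − 1/a_t)] = 1.082 km/s.
Second burn Δv₂ = |v₂ − v_a| = 1.237 km/s.
Total Δv = Δv₁ + Δv₂ = 3.460 km/s.

Δv = 3460 m/s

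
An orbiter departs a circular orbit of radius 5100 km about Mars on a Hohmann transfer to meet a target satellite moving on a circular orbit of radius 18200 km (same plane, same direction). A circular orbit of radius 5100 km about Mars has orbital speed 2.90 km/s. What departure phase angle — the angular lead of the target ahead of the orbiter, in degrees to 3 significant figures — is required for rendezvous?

φ = 87.8°

From the circular-orbit relation v² = μ/r at r = 5100 km: μ = v²r = (2.90)² × 5100 = 42891.0 km³/s².
The Hohmann ellipse has a_t = (r₁ + r₂)/2 = 11650 km.
Transfer time t = π√(a_t³/μ) = 19075 s.
The target's mean motion on its circular orbit is ω₂ = √(μ/r₂³) = 8.4348×10^-5 rad/s.
Angle swept by the target during transfer: ω₂·t = 1.6089 rad = 92.18°.
Arrival is 180° from departure on the ellipse, so φ = 180° − 92.18° = 87.8°.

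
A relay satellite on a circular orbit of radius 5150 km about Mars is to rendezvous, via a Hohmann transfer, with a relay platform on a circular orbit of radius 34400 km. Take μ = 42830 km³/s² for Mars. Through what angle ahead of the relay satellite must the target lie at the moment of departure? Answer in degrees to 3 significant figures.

Semi-major axis of the transfer orbit: a_t = (5150 + 34400)/2 = 19775 km.
Transfer time t = π√(a_t³/μ) = 42213 s.
Target angular speed ω₂ = √(μ/r₂³) = 3.2437×10^-5 rad/s.
Angle swept by the target during transfer: ω₂·t = 1.36926 rad = 78.45°.
The relay satellite traverses 180° on the transfer ellipse, so the target must lead by 180° − 78.45° = 102°.

φ = 102°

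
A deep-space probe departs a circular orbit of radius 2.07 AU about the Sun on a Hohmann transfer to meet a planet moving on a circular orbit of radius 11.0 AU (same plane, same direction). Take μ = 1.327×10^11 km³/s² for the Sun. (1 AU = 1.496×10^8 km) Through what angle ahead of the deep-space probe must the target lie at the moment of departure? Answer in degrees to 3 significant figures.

In km: r₁ = 2.07 × 1.496×10^8 = 3.09672×10^8 km; r₂ = 11.0 × 1.496×10^8 = 1.6456×10^9 km.
Transfer-ellipse semi-major axis a_t = (r₁ + r₂)/2 = (3.09672×10^8 + 1.6456×10^9)/2 = 9.77636×10^8 km.
Transfer time t = π√(a_t³/μ) = 2.63621×10^8 s.
Target angular speed ω₂ = √(μ/r₂³) = 5.45694×10^-9 rad/s.
Angle swept by the target during transfer: ω₂·t = 1.43856 rad = 82.42°.
The deep-space probe traverses 180° on the transfer ellipse, so the target must lead by 180° − 82.42° = 97.6°.

φ = 97.6°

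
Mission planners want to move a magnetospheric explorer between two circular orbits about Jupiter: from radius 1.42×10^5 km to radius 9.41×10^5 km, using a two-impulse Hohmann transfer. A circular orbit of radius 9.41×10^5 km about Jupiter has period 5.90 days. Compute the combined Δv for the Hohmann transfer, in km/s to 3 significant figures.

From Kepler's third law T² = 4π²r³/μ at r = 9.41×10^5 km, T = 5.90 days = 5.90 × 86400 s = 5.0976×10^5 s: μ = 4π²r³/T² = 1.26589×10^8 km³/s².
Semi-major axis of the transfer orbit: a_t = (1.420×10^5 + 9.410×10^5)/2 = 5.415×10^5 km.
Circular speed at r₁: v₁ = √(μ/r₁) = √(1.26589×10^8/1.420×10^5) = 29.858 km/s.
Transfer-orbit speed at r₁ (v² = μ(2/r − 1/a)): v_p = √[μ(2/r₁ − 1/a_t)] = 39.360 km/s.
First burn Δv₁ = |v_p − v₁| = 9.502 km/s.
At r₂, v₂ = √(μ/r₂) = 11.5986 km/s.
Transfer-orbit speed at r₂: v_a = √[μ(2/r₂ − 1/a_t)] = 5.93948 km/s.
Second burn Δv₂ = |v₂ − v_a| = 5.659 km/s.
Δv = Δv₁ + Δv₂ = 9.502 + 5.659 = 15.16 km/s.

Δv = 15.2 km/s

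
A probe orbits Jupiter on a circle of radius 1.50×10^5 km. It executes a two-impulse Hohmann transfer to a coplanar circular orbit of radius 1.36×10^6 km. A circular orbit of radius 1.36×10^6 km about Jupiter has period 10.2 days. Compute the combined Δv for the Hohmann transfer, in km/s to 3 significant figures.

Δv = 15.4 km/s

From Kepler's third law T² = 4π²r³/μ at r = 1.36×10^6 km, T = 10.2 days = 10.2 × 86400 s = 8.8128×10^5 s: μ = 4π²r³/T² = 1.27864×10^8 km³/s².
Semi-major axis of the transfer orbit: a_t = (1.500×10^5 + 1.360×10^6)/2 = 7.550×10^5 km.
At r₁ the circular-orbit speed is v₁ = √(μ/r₁) = 29.196 km/s.
Transfer-orbit speed at r₁ (vis-viva equation): v_p = √[μ(2/r₁ − 1/a_t)] = 39.185 km/s.
First burn Δv₁ = |v_p − v₁| = 9.989 km/s.
Circular speed at r₂: v₂ = √(μ/r₂) = 9.696 km/s.
Transfer-orbit speed at r₂: v_a = √[μ(2/r₂ − 1/a_t)] = 4.322 km/s.
Second burn Δv₂ = |v₂ − v_a| = 5.374 km/s.
Δv = Δv₁ + Δv₂ = 9.989 + 5.374 = 15.36 km/s.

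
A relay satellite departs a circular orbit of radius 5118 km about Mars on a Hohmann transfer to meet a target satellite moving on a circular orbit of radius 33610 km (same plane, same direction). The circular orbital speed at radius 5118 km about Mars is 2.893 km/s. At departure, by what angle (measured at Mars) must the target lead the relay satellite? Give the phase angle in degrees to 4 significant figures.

From the circular-orbit relation v² = μ/r at r = 5118 km: μ = v²r = (2.893)² × 5118 = 42834.8 km³/s².
Semi-major axis of the transfer orbit: a_t = (5118 + 33610)/2 = 19364 km.
The half-period of the transfer ellipse is t = π√(a_t³/μ) = 40900 s.
The target's mean motion on its circular orbit is ω₂ = √(μ/r₂³) = 3.359×10^-5 rad/s.
Angle swept by the target during transfer: ω₂·t = 1.374 rad = 78.72°.
The relay satellite traverses 180° on the transfer ellipse, so the target must lead by 180° − 78.72° = 101.3°.

φ = 101.3°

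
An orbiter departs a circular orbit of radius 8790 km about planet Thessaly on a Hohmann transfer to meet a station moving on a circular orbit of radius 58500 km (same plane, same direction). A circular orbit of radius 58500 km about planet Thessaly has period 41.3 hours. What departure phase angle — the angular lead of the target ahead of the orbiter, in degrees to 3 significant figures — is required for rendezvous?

φ = 101°

From Kepler's third law T² = 4π²r³/μ at r = 58500 km, T = 41.3 hours = 41.3 × 3600 s = 1.4868×10^5 s: μ = 4π²r³/T² = 3.57538×10^5 km³/s².
Transfer-ellipse semi-major axis a_t = (r₁ + r₂)/2 = (8790 + 58500)/2 = 33645 km.
Transfer time t = π√(a_t³/μ) = 32424 s.
The target's mean motion on its circular orbit is ω₂ = √(μ/r₂³) = 4.2260×10^-5 rad/s.
Angle swept by the target during transfer: ω₂·t = 1.3702 rad = 78.51°.
Arrival is 180° from departure on the ellipse, so φ = 180° − 78.51° = 101°.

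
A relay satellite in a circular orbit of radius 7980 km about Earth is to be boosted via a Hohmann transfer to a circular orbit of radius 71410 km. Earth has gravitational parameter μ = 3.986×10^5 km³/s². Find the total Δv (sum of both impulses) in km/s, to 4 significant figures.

The Hohmann ellipse has a_t = (r₁ + r₂)/2 = 39695 km.
At r₁ the circular-orbit speed is v₁ = √(μ/r₁) = 7.0675 km/s.
On the transfer ellipse at r₁, vis-viva equation gives v_p = √[μ(2/r₁ − 1/a_t)] = 9.4794 km/s.
First burn Δv₁ = |v_p − v₁| = 2.412 km/s.
Circular speed at r₂: v₂ = √(μ/r₂) = 2.3626 km/s.
Transfer-orbit speed at r₂: v_a = √[μ(2/r₂ − 1/a_t)] = 1.0593 km/s.
Second burn Δv₂ = |v₂ − v_a| = 1.303 km/s.
Δv = Δv₁ + Δv₂ = 2.412 + 1.303 = 3.715 km/s.

Δv = 3.715 km/s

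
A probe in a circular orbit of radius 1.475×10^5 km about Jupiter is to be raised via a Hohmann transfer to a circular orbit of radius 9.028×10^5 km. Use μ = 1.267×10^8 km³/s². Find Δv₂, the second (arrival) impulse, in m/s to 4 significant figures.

Semi-major axis of the transfer orbit: a_t = (1.475×10^5 + 9.028×10^5)/2 = 5.2515×10^5 km.
On the circular orbit at r = 9.028×10^5 km, v_c = √(μ/r) = 11.8466 km/s.
Vis-viva on the transfer ellipse at r = 9.028×10^5 km gives v_t = √[μ(2/r − 1/a_t)] = 6.27837 km/s.
Δv₂ = |v_t − v_c| = |6.27837 − 11.8466| = 5.568 km/s.

Δv₂ = 5568 m/s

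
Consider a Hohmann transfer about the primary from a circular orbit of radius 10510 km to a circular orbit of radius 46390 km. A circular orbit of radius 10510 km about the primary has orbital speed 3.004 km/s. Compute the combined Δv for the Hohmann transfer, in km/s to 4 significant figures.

Δv = 1.393 km/s

From the circular-orbit relation v² = μ/r at r = 10510 km: μ = v²r = (3.004)² × 10510 = 94842.4 km³/s².
The Hohmann ellipse has a_t = (r₁ + r₂)/2 = 28450 km.
Circular speed at r₁: v₁ = √(μ/r₁) = √(94842.4/10510) = 3.0040 km/s.
On the transfer ellipse at r₁, vis-viva equation gives v_p = √[μ(2/r₁ − 1/a_t)] = 3.8359 km/s.
First burn Δv₁ = |v_p − v₁| = 0.8319 km/s.
At r₂, v₂ = √(μ/r₂) = 1.42985 km/s.
Transfer-orbit speed at r₂: v_a = √[μ(2/r₂ − 1/a_t)] = 0.869059 km/s.
Second burn Δv₂ = |v₂ − v_a| = 0.5608 km/s.
Δv = Δv₁ + Δv₂ = 0.8319 + 0.5608 = 1.393 km/s.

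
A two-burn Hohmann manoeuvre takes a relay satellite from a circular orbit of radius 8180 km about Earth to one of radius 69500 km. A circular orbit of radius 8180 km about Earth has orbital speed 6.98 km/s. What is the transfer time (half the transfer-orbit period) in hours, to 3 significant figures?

From the circular-orbit relation v² = μ/r at r = 8180 km: μ = v²r = (6.98)² × 8180 = 3.98533×10^5 km³/s².
Semi-major axis of the transfer orbit: a_t = (8180 + 69500)/2 = 38840 km.
By Kepler's third law the transfer-orbit period is T = 2π√(a_t³/μ), so t = T/2 = 38090 s.
Converting: 38090 s ÷ 3600 s/hour = 10.6 hours.

t = 10.6 hours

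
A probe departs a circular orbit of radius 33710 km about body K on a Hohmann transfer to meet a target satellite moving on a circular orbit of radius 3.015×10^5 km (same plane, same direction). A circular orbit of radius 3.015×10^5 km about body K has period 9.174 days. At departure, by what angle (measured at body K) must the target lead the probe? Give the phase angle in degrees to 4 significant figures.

From Kepler's third law T² = 4π²r³/μ at r = 3.015×10^5 km, T = 9.174 days = 9.174 × 86400 s = 7.926336×10^5 s: μ = 4π²r³/T² = 1.72217×10^6 km³/s².
Semi-major axis of the transfer orbit: a_t = (33710 + 3.015×10^5)/2 = 1.67605×10^5 km.
The half-period of the transfer ellipse is t = π√(a_t³/μ) = 1.64264×10^5 s.
The target's mean motion on its circular orbit is ω₂ = √(μ/r₂³) = 7.92697×10^-6 rad/s.
Angle swept by the target during transfer: ω₂·t = 1.30212 rad = 74.61°.
Arrival is 180° from departure on the ellipse, so φ = 180° − 74.61° = 105.4°.

φ = 105.4°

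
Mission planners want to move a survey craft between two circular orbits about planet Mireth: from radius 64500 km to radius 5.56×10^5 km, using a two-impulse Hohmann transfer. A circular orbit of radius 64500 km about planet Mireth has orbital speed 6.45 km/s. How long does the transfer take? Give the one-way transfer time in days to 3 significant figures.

t = 3.84 days

From the circular-orbit relation v² = μ/r at r = 64500 km: μ = v²r = (6.45)² × 64500 = 2.68336×10^6 km³/s².
Transfer-ellipse semi-major axis a_t = (r₁ + r₂)/2 = (64500 + 5.560×10^5)/2 = 3.1025×10^5 km.
Transfer time t = π√(a_t³/μ) = π√((3.1025×10^5)³ / 2.68336×10^6) = 3.314×10^5 s.
Converting: 3.314×10^5 s ÷ 86400 s/day = 3.84 days.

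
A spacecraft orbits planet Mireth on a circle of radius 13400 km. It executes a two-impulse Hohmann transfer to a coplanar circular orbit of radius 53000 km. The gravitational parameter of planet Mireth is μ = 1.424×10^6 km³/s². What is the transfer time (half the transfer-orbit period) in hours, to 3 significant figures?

Transfer-ellipse semi-major axis a_t = (r₁ + r₂)/2 = (13400 + 53000)/2 = 33200 km.
Half the transfer-orbit period gives t = π√(a_t³/μ) = 15926 s.
Converting: 15926 s ÷ 3600 s/hour = 4.42 hours.

t = 4.42 hours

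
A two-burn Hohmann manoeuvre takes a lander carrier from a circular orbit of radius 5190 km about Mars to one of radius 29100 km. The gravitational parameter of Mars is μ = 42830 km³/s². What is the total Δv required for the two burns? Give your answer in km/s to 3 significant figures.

The Hohmann ellipse has a_t = (r₁ + r₂)/2 = 17145 km.
At r₁ the circular-orbit speed is v₁ = √(μ/r₁) = 2.8727 km/s.
On the transfer ellipse at r₁, vis-viva equation gives v_p = √[μ(2/r₁ − 1/a_t)] = 3.7426 km/s.
First burn Δv₁ = |v_p − v₁| = 0.8699 km/s.
Circular speed at r₂: v₂ = √(μ/r₂) = 1.2132 km/s.
Transfer-orbit speed at r₂: v_a = √[μ(2/r₂ − 1/a_t)] = 0.66749 km/s.
Second burn Δv₂ = |v₂ − v_a| = 0.5457 km/s.
Δv = Δv₁ + Δv₂ = 0.8699 + 0.5457 = 1.416 km/s.

Δv = 1.42 km/s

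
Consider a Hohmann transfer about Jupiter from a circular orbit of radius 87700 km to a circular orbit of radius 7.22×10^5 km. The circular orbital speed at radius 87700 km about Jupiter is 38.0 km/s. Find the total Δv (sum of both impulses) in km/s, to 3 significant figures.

From the circular-orbit relation v² = μ/r at r = 87700 km: μ = v²r = (38.0)² × 87700 = 1.26639×10^8 km³/s².
Semi-major axis of the transfer orbit: a_t = (87700 + 7.220×10^5)/2 = 4.0485×10^5 km.
Circular speed at r₁: v₁ = √(μ/r₁) = √(1.26639×10^8/87700) = 38.00 km/s.
On the transfer ellipse at r₁, vis-viva gives v_p = √[μ(2/r₁ − 1/a_t)] = 50.75 km/s.
First burn Δv₁ = |v_p − v₁| = 12.75 km/s.
At r₂, v₂ = √(μ/r₂) = 13.244 km/s.
Transfer-orbit speed at r₂: v_a = √[μ(2/r₂ − 1/a_t)] = 6.1641 km/s.
Second burn Δv₂ = |v₂ − v_a| = 7.080 km/s.
Total Δv = Δv₁ + Δv₂ = 19.83 km/s.

Δv = 19.8 km/s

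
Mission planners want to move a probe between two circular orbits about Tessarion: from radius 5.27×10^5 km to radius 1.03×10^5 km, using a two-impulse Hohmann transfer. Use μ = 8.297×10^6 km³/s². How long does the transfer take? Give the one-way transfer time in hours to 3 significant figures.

t = 53.6 hours

Semi-major axis of the transfer orbit: a_t = (5.270×10^5 + 1.030×10^5)/2 = 3.150×10^5 km.
By Kepler's third law the transfer-orbit period is T = 2π√(a_t³/μ), so t = T/2 = 1.928×10^5 s.
Converting: 1.928×10^5 s ÷ 3600 s/hour = 53.6 hours.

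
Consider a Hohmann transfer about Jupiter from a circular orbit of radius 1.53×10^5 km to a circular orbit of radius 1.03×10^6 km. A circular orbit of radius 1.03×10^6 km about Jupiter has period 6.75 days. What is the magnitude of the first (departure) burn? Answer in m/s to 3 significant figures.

Δv₁ = 9200 m/s

From Kepler's third law T² = 4π²r³/μ at r = 1.03×10^6 km, T = 6.75 days = 6.75 × 86400 s = 5.832×10^5 s: μ = 4π²r³/T² = 1.26834×10^8 km³/s².
Transfer-ellipse semi-major axis a_t = (r₁ + r₂)/2 = (1.530×10^5 + 1.030×10^6)/2 = 5.915×10^5 km.
On the circular orbit at r = 1.530×10^5 km, v_c = √(μ/r) = 28.792 km/s.
Vis-viva on the transfer ellipse at r = 1.530×10^5 km gives v_t = √[μ(2/r − 1/a_t)] = 37.994 km/s.
Δv₁ = |v_t − v_c| = |37.994 − 28.792| = 9.202 km/s.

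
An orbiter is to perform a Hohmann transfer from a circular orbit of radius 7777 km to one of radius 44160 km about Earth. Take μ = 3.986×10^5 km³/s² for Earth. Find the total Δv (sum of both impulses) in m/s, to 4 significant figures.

Δv = 3537 m/s

Semi-major axis of the transfer orbit: a_t = (7777 + 44160)/2 = 25968.5 km.
At r₁ the circular-orbit speed is v₁ = √(μ/r₁) = 7.159 km/s.
On the transfer ellipse at r₁, vis-viva equation gives v_p = √[μ(2/r₁ − 1/a_t)] = 9.336 km/s.
First burn Δv₁ = |v_p − v₁| = 2.177 km/s.
At r₂, v₂ = √(μ/r₂) = 3.004 km/s.
Transfer-orbit speed at r₂: v_a = √[μ(2/r₂ − 1/a_t)] = 1.644 km/s.
Second burn Δv₂ = |v₂ − v_a| = 1.360 km/s.
Δv = Δv₁ + Δv₂ = 2.177 + 1.360 = 3.537 km/s.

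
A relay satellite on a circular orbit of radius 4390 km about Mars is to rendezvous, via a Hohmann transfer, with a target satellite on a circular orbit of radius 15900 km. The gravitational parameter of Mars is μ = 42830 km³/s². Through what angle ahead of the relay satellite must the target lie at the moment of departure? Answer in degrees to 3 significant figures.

Transfer-ellipse semi-major axis a_t = (r₁ + r₂)/2 = (4390 + 15900)/2 = 10145 km.
The half-period of the transfer ellipse is t = π√(a_t³/μ) = 15511.504 s.
The target's mean motion on its circular orbit is ω₂ = √(μ/r₂³) = 1.0322345×10^-4 rad/s.
Angle swept by the target during transfer: ω₂·t = 1.6012 rad = 91.74°.
The relay satellite traverses 180° on the transfer ellipse, so the target must lead by 180° − 91.74° = 88.3°.

φ = 88.3°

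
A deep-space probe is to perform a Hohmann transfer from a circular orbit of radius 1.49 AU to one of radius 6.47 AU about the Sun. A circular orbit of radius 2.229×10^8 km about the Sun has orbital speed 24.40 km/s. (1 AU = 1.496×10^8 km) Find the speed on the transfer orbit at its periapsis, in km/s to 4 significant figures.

v = 31.11 km/s

From the circular-orbit relation v² = μ/r at r = 2.229×10^8 km: μ = v²r = (24.40)² × 2.229×10^8 = 1.32706×10^11 km³/s².
In km: r₁ = 1.49 × 1.496×10^8 = 2.22904×10^8 km; r₂ = 6.47 × 1.496×10^8 = 9.67912×10^8 km.
The Hohmann ellipse has a_t = (r₁ + r₂)/2 = 5.95408×10^8 km.
The periapsis of the transfer ellipse is at r = 2.22904×10^8 km.
Applying v² = μ(2/r − 1/a_t): v = 31.11 km/s.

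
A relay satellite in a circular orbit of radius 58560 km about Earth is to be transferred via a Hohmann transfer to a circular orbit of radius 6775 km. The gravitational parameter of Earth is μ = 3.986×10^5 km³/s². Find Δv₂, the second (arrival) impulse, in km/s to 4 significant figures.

Δv₂ = 2.599 km/s

Transfer-ellipse semi-major axis a_t = (r₁ + r₂)/2 = (58560 + 6775)/2 = 32667.5 km.
On the circular orbit at r = 6775 km, v_c = √(μ/r) = 7.67033 km/s.
Vis-viva on the transfer ellipse at r = 6775 km gives v_t = √[μ(2/r − 1/a_t)] = 10.2697 km/s.
Δv₂ = |v_t − v_c| = |10.2697 − 7.67033| = 2.599 km/s.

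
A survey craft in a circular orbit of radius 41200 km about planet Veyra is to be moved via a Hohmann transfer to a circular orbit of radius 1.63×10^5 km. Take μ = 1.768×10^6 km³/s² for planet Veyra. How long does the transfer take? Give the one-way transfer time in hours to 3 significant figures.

t = 21.4 hours

Semi-major axis of the transfer orbit: a_t = (41200 + 1.630×10^5)/2 = 1.021×10^5 km.
By Kepler's third law the transfer-orbit period is T = 2π√(a_t³/μ), so t = T/2 = 77080 s.
Converting: 77080 s ÷ 3600 s/hour = 21.4 hours.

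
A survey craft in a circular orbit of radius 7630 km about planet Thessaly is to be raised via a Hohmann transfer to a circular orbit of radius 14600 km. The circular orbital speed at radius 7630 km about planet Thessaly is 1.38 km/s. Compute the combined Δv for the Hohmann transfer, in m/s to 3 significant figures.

From the circular-orbit relation v² = μ/r at r = 7630 km: μ = v²r = (1.38)² × 7630 = 14530.6 km³/s².
Semi-major axis of the transfer orbit: a_t = (7630 + 14600)/2 = 11115 km.
At r₁ the circular-orbit speed is v₁ = √(μ/r₁) = 1.3800 km/s.
Transfer-orbit speed at r₁ (vis-viva equation): v_p = √[μ(2/r₁ − 1/a_t)] = 1.5816 km/s.
First burn Δv₁ = |v_p − v₁| = 0.2016 km/s.
At r₂, v₂ = √(μ/r₂) = 0.99762 km/s.
Transfer-orbit speed at r₂: v_a = √[μ(2/r₂ − 1/a_t)] = 0.82656 km/s.
Second burn Δv₂ = |v₂ − v_a| = 0.1711 km/s.
Δv = Δv₁ + Δv₂ = 0.2016 + 0.1711 = 0.3727 km/s.

Δv = 373 m/s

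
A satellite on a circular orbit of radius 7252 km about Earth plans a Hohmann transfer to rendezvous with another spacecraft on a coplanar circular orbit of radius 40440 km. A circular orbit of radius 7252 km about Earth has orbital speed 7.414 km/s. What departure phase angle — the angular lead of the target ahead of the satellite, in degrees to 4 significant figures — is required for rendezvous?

φ = 98.50°

From the circular-orbit relation v² = μ/r at r = 7252 km: μ = v²r = (7.414)² × 7252 = 3.98624×10^5 km³/s².
Semi-major axis of the transfer orbit: a_t = (7252 + 40440)/2 = 23846 km.
The half-period of the transfer ellipse is t = π√(a_t³/μ) = 18323 s.
Target angular speed ω₂ = √(μ/r₂³) = 7.7636×10^-5 rad/s.
Angle swept by the target during transfer: ω₂·t = 1.4225 rad = 81.50°.
Arrival is 180° from departure on the ellipse, so φ = 180° − 81.50° = 98.50°.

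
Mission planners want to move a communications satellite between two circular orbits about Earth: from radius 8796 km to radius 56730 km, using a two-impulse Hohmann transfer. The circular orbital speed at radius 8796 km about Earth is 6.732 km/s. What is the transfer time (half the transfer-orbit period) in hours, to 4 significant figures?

t = 8.197 hours

From the circular-orbit relation v² = μ/r at r = 8796 km: μ = v²r = (6.732)² × 8796 = 3.98633×10^5 km³/s².
The Hohmann ellipse has a_t = (r₁ + r₂)/2 = 32763 km.
Half the transfer-orbit period gives t = π√(a_t³/μ) = 29510 s.
Converting: 29510 s ÷ 3600 s/hour = 8.197 hours.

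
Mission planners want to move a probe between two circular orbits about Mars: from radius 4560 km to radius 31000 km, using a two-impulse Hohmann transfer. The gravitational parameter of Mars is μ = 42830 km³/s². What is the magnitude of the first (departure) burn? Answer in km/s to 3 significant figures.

Transfer-ellipse semi-major axis a_t = (r₁ + r₂)/2 = (4560 + 31000)/2 = 17780 km.
Circular speed at r = 4560 km: v_c = √(μ/r) = 3.065 km/s.
Transfer-orbit speed at the same r (vis-viva, a = a_t): v_t = √[μ(2/r − 1/a_t)] = 4.047 km/s.
Δv₁ = |v_t − v_c| = |4.047 − 3.065| = 0.9820 km/s.

Δv₁ = 0.982 km/s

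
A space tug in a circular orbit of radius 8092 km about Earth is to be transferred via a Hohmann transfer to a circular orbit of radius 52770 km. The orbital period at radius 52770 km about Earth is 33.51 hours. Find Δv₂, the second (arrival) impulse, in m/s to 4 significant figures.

From Kepler's third law T² = 4π²r³/μ at r = 52770 km, T = 33.51 hours = 33.51 × 3600 s = 1.20636×10^5 s: μ = 4π²r³/T² = 3.98627×10^5 km³/s².
The Hohmann ellipse has a_t = (r₁ + r₂)/2 = 30431 km.
On the circular orbit at r = 52770 km, v_c = √(μ/r) = 2.748 km/s.
Vis-viva on the transfer ellipse at r = 52770 km gives v_t = √[μ(2/r − 1/a_t)] = 1.417 km/s.
Δv₂ = |v_t − v_c| = |1.417 − 2.748| = 1.331 km/s.

Δv₂ = 1331 m/s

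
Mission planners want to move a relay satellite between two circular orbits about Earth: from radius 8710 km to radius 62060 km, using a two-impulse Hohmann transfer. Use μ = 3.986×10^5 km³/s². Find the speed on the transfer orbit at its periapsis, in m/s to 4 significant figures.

Semi-major axis of the transfer orbit: a_t = (8710 + 62060)/2 = 35385 km.
The periapsis of the transfer ellipse is at r = 8710 km.
Applying v² = μ(2/r − 1/a_t): v = 8.959 km/s.

v = 8959 m/s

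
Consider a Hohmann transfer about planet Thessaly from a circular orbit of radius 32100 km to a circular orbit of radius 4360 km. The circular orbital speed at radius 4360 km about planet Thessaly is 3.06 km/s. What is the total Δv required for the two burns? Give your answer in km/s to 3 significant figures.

From the circular-orbit relation v² = μ/r at r = 4360 km: μ = v²r = (3.06)² × 4360 = 40825.3 km³/s².
Semi-major axis of the transfer orbit: a_t = (32100 + 4360)/2 = 18230 km.
At r₁ the circular-orbit speed is v₁ = √(μ/r₁) = 1.1277 km/s.
Transfer-orbit speed at r₁ (vis-viva): v_a = √[μ(2/r₁ − 1/a_t)] = 0.55152 km/s.
First burn Δv₁ = |v_a − v₁| = 0.5762 km/s.
Circular speed at r₂: v₂ = √(μ/r₂) = 3.060 km/s.
Transfer-orbit speed at r₂: v_p = √[μ(2/r₂ − 1/a_t)] = 4.061 km/s.
Second burn Δv₂ = |v₂ − v_p| = 1.001 km/s.
Δv = Δv₁ + Δv₂ = 0.5762 + 1.001 = 1.577 km/s.

Δv = 1.58 km/s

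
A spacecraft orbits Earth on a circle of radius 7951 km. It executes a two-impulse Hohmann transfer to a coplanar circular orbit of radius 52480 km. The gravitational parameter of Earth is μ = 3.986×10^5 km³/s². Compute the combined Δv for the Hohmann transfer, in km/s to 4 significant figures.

Transfer-ellipse semi-major axis a_t = (r₁ + r₂)/2 = (7951 + 52480)/2 = 30215.5 km.
Circular speed at r₁: v₁ = √(μ/r₁) = √(3.986×10^5/7951) = 7.080 km/s.
Transfer-orbit speed at r₁ (vis-viva equation): v_p = √[μ(2/r₁ − 1/a_t)] = 9.331 km/s.
First burn Δv₁ = |v_p − v₁| = 2.251 km/s.
At r₂, v₂ = √(μ/r₂) = 2.756 km/s.
Transfer-orbit speed at r₂: v_a = √[μ(2/r₂ − 1/a_t)] = 1.414 km/s.
Second burn Δv₂ = |v₂ − v_a| = 1.342 km/s.
Δv = Δv₁ + Δv₂ = 2.251 + 1.342 = 3.593 km/s.

Δv = 3.593 km/s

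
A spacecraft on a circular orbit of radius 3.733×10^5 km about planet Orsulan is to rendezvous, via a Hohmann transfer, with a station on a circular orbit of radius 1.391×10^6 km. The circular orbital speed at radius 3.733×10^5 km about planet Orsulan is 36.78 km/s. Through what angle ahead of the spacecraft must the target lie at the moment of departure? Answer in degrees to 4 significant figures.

From the circular-orbit relation v² = μ/r at r = 3.733×10^5 km: μ = v²r = (36.78)² × 3.733×10^5 = 5.04988×10^8 km³/s².
The Hohmann ellipse has a_t = (r₁ + r₂)/2 = 8.8215×10^5 km.
The half-period of the transfer ellipse is t = π√(a_t³/μ) = 1.1583×10^5 s.
Target angular speed ω₂ = √(μ/r₂³) = 1.3698×10^-5 rad/s.
Angle swept by the target during transfer: ω₂·t = 1.5866 rad = 90.91°.
The spacecraft traverses 180° on the transfer ellipse, so the target must lead by 180° − 90.91° = 89.09°.

φ = 89.09°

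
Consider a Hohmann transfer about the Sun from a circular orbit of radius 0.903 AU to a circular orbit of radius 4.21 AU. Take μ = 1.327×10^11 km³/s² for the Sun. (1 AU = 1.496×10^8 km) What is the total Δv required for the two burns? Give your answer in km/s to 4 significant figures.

Δv = 14.77 km/s

In km: r₁ = 0.903 × 1.496×10^8 = 1.350888×10^8 km; r₂ = 4.21 × 1.496×10^8 = 6.29816×10^8 km.
Semi-major axis of the transfer orbit: a_t = (1.350888×10^8 + 6.29816×10^8)/2 = 3.824524×10^8 km.
At r₁ the circular-orbit speed is v₁ = √(μ/r₁) = 31.342 km/s.
On the transfer ellipse at r₁, vis-viva equation gives v_p = √[μ(2/r₁ − 1/a_t)] = 40.220 km/s.
First burn Δv₁ = |v_p − v₁| = 8.878 km/s.
Circular speed at r₂: v₂ = √(μ/r₂) = 14.5154 km/s.
Transfer-orbit speed at r₂: v_a = √[μ(2/r₂ − 1/a_t)] = 8.62680 km/s.
Second burn Δv₂ = |v₂ − v_a| = 5.889 km/s.
Total Δv = Δv₁ + Δv₂ = 14.77 km/s.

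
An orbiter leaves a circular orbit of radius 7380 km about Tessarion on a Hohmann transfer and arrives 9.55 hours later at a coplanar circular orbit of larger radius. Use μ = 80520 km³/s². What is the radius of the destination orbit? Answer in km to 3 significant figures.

Transfer time t = 9.55 hours = 34380 s, and t = π√(a_t³/μ).
So a_t = (μ t²/π²)^(1/3) = (80520 × (34380)² / π²)^(1/3) = 21285 km.
Since a_t = (r₁ + r₂)/2, r₂ = 2a_t − r₁ = 2×21285 − 7380 = 35190 km.

r₂ = 35200 km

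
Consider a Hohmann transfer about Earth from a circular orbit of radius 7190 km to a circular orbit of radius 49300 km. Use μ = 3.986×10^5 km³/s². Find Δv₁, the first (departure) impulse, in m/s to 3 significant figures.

The Hohmann ellipse has a_t = (r₁ + r₂)/2 = 28245 km.
On the circular orbit at r = 7190 km, v_c = √(μ/r) = 7.446 km/s.
Vis-viva on the transfer ellipse at r = 7190 km gives v_t = √[μ(2/r − 1/a_t)] = 9.837 km/s.
Δv₁ = |v_t − v_c| = |9.837 − 7.446| = 2.391 km/s.

Δv₁ = 2390 m/s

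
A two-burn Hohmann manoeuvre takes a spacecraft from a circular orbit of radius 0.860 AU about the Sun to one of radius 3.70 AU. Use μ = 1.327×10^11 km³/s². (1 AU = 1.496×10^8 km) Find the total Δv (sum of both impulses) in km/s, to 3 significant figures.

Δv = 14.8 km/s

In km: r₁ = 0.860 × 1.496×10^8 = 1.28656×10^8 km; r₂ = 3.70 × 1.496×10^8 = 5.5352×10^8 km.
The Hohmann ellipse has a_t = (r₁ + r₂)/2 = 3.41088×10^8 km.
At r₁ the circular-orbit speed is v₁ = √(μ/r₁) = 32.116 km/s.
Transfer-orbit speed at r₁ (vis-viva equation): v_p = √[μ(2/r₁ − 1/a_t)] = 40.912 km/s.
First burn Δv₁ = |v_p − v₁| = 8.796 km/s.
Circular speed at r₂: v₂ = √(μ/r₂) = 15.483 km/s.
Transfer-orbit speed at r₂: v_a = √[μ(2/r₂ − 1/a_t)] = 9.5093 km/s.
Second burn Δv₂ = |v₂ − v_a| = 5.974 km/s.
Total Δv = Δv₁ + Δv₂ = 14.77 km/s.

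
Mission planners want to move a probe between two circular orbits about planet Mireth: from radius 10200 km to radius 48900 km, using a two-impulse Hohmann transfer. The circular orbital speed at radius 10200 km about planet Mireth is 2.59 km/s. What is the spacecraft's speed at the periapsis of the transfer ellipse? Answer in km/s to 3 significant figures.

v = 3.33 km/s

From the circular-orbit relation v² = μ/r at r = 10200 km: μ = v²r = (2.59)² × 10200 = 68422.6 km³/s².
Semi-major axis of the transfer orbit: a_t = (10200 + 48900)/2 = 29550 km.
At periapsis, r = 10200 km.
From the vis-viva equation, v = √[μ(2/r − 1/a_t)] = 3.332 km/s.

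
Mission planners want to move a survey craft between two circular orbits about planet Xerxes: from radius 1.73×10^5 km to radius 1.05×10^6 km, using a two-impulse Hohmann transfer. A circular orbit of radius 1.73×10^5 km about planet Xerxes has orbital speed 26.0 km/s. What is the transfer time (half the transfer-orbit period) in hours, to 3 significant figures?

From the circular-orbit relation v² = μ/r at r = 1.73×10^5 km: μ = v²r = (26.0)² × 1.73×10^5 = 1.16948×10^8 km³/s².
Transfer-ellipse semi-major axis a_t = (r₁ + r₂)/2 = (1.730×10^5 + 1.050×10^6)/2 = 6.115×10^5 km.
Transfer time t = π√(a_t³/μ) = π√((6.115×10^5)³ / 1.16948×10^8) = 1.389×10^5 s.
Converting: 1.389×10^5 s ÷ 3600 s/hour = 38.6 hours.

t = 38.6 hours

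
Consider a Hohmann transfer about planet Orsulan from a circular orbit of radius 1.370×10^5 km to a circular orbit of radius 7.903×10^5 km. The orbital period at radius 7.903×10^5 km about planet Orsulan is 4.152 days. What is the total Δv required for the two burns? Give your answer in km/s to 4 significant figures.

From Kepler's third law T² = 4π²r³/μ at r = 7.903×10^5 km, T = 4.152 days = 4.152 × 86400 s = 3.587328×10^5 s: μ = 4π²r³/T² = 1.51424×10^8 km³/s².
The Hohmann ellipse has a_t = (r₁ + r₂)/2 = 4.6365×10^5 km.
At r₁ the circular-orbit speed is v₁ = √(μ/r₁) = 33.246 km/s.
On the transfer ellipse at r₁, vis-viva gives v_p = √[μ(2/r₁ − 1/a_t)] = 43.405 km/s.
First burn Δv₁ = |v_p − v₁| = 10.16 km/s.
At r₂, v₂ = √(μ/r₂) = 13.842 km/s.
Transfer-orbit speed at r₂: v_a = √[μ(2/r₂ − 1/a_t)] = 7.5243 km/s.
Second burn Δv₂ = |v₂ − v_a| = 6.318 km/s.
Δv = Δv₁ + Δv₂ = 10.16 + 6.318 = 16.48 km/s.

Δv = 16.48 km/s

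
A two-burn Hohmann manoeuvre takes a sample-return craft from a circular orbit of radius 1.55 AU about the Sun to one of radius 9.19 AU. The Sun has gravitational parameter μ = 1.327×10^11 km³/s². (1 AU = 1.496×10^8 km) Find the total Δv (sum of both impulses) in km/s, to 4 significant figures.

In km: r₁ = 1.55 × 1.496×10^8 = 2.3188×10^8 km; r₂ = 9.19 × 1.496×10^8 = 1.374824×10^9 km.
Transfer-ellipse semi-major axis a_t = (r₁ + r₂)/2 = (2.3188×10^8 + 1.374824×10^9)/2 = 8.03352×10^8 km.
Circular speed at r₁: v₁ = √(μ/r₁) = √(1.327×10^11/2.3188×10^8) = 23.922 km/s.
On the transfer ellipse at r₁, vis-viva gives v_p = √[μ(2/r₁ − 1/a_t)] = 31.295 km/s.
First burn Δv₁ = |v_p − v₁| = 7.373 km/s.
At r₂, v₂ = √(μ/r₂) = 9.8245 km/s.
Transfer-orbit speed at r₂: v_a = √[μ(2/r₂ − 1/a_t)] = 5.2783 km/s.
Second burn Δv₂ = |v₂ − v_a| = 4.546 km/s.
Total Δv = Δv₁ + Δv₂ = 11.92 km/s.

Δv = 11.92 km/s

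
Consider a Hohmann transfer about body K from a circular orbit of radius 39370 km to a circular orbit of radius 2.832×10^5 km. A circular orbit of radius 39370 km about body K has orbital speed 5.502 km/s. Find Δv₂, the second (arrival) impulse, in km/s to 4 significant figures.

From the circular-orbit relation v² = μ/r at r = 39370 km: μ = v²r = (5.502)² × 39370 = 1.19181×10^6 km³/s².
The Hohmann ellipse has a_t = (r₁ + r₂)/2 = 1.61285×10^5 km.
On the circular orbit at r = 2.832×10^5 km, v_c = √(μ/r) = 2.0514 km/s.
Transfer-orbit speed at the same r (vis-viva, a = a_t): v_t = √[μ(2/r − 1/a_t)] = 1.0135 km/s.
Δv₂ = |v_t − v_c| = |1.0135 − 2.0514| = 1.038 km/s.

Δv₂ = 1.038 km/s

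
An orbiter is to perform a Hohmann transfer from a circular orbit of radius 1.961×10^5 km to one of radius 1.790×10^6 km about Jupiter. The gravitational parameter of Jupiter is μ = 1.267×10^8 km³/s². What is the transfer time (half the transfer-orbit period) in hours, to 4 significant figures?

t = 76.72 hours

The Hohmann ellipse has a_t = (r₁ + r₂)/2 = 9.9305×10^5 km.
Transfer time t = π√(a_t³/μ) = π√((9.9305×10^5)³ / 1.267×10^8) = 2.762×10^5 s.
Converting: 2.762×10^5 s ÷ 3600 s/hour = 76.72 hours.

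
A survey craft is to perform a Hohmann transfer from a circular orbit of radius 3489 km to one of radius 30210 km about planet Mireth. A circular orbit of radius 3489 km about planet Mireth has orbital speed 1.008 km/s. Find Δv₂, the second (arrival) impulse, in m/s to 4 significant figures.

Δv₂ = 186.7 m/s

From the circular-orbit relation v² = μ/r at r = 3489 km: μ = v²r = (1.008)² × 3489 = 3545.05 km³/s².
Transfer-ellipse semi-major axis a_t = (r₁ + r₂)/2 = (3489 + 30210)/2 = 16849.5 km.
Circular speed at r = 30210 km: v_c = √(μ/r) = 0.3426 km/s.
Vis-viva on the transfer ellipse at r = 30210 km gives v_t = √[μ(2/r − 1/a_t)] = 0.1559 km/s.
Δv₂ = |v_t − v_c| = |0.1559 − 0.3426| = 0.1867 km/s.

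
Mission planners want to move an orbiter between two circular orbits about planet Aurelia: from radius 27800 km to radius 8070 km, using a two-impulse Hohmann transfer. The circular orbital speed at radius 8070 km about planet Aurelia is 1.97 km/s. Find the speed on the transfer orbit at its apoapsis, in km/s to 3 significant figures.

From the circular-orbit relation v² = μ/r at r = 8070 km: μ = v²r = (1.97)² × 8070 = 31318.9 km³/s².
Semi-major axis of the transfer orbit: a_t = (27800 + 8070)/2 = 17935 km.
At apoapsis, r = 27800 km.
Vis-viva: v = √[μ(2/r − 1/a_t)] = √[31318.9 × (2/27800 − 1/17935)] = 0.7120 km/s.

v = 0.712 km/s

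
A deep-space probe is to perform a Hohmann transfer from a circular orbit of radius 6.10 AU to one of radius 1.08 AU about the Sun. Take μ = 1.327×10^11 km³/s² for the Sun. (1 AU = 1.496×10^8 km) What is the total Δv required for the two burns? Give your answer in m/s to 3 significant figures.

Δv = 14100 m/s

In km: r₁ = 6.10 × 1.496×10^8 = 9.1256×10^8 km; r₂ = 1.08 × 1.496×10^8 = 1.61568×10^8 km.
The Hohmann ellipse has a_t = (r₁ + r₂)/2 = 5.37064×10^8 km.
At r₁ the circular-orbit speed is v₁ = √(μ/r₁) = 12.059 km/s.
On the transfer ellipse at r₁, vis-viva equation gives v_a = √[μ(2/r₁ − 1/a_t)] = 6.6141 km/s.
First burn Δv₁ = |v_a − v₁| = 5.445 km/s.
Circular speed at r₂: v₂ = √(μ/r₂) = 28.65879 km/s.
Transfer-orbit speed at r₂: v_p = √[μ(2/r₂ − 1/a_t)] = 37.35730 km/s.
Second burn Δv₂ = |v₂ − v_p| = 8.699 km/s.
Δv = Δv₁ + Δv₂ = 5.445 + 8.699 = 14.14 km/s.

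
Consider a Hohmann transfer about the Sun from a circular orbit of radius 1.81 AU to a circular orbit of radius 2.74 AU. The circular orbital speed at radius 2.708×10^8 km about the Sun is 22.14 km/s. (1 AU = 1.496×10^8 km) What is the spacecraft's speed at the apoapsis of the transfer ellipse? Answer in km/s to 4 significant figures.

v = 16.05 km/s

From the circular-orbit relation v² = μ/r at r = 2.708×10^8 km: μ = v²r = (22.14)² × 2.708×10^8 = 1.32741×10^11 km³/s².
In km: r₁ = 1.81 × 1.496×10^8 = 2.70776×10^8 km; r₂ = 2.74 × 1.496×10^8 = 4.09904×10^8 km.
Semi-major axis of the transfer orbit: a_t = (2.70776×10^8 + 4.09904×10^8)/2 = 3.4034×10^8 km.
At apoapsis, r = 4.09904×10^8 km.
Vis-viva: v = √[μ(2/r − 1/a_t)] = √[1.32741×10^11 × (2/4.09904×10^8 − 1/3.4034×10^8)] = 16.05 km/s.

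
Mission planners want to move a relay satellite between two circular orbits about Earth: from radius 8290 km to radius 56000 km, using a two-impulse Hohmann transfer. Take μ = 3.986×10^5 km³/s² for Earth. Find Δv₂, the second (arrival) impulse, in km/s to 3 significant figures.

Transfer-ellipse semi-major axis a_t = (r₁ + r₂)/2 = (8290 + 56000)/2 = 32145 km.
On the circular orbit at r = 56000 km, v_c = √(μ/r) = 2.668 km/s.
Vis-viva on the transfer ellipse at r = 56000 km gives v_t = √[μ(2/r − 1/a_t)] = 1.355 km/s.
Δv₂ = |v_t − v_c| = |1.355 − 2.668| = 1.313 km/s.

Δv₂ = 1.31 km/s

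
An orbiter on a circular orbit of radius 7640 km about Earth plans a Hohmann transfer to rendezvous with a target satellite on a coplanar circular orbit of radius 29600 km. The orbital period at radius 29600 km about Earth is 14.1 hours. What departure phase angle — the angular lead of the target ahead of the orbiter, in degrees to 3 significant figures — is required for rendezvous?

φ = 90.2°

From Kepler's third law T² = 4π²r³/μ at r = 29600 km, T = 14.1 hours = 14.1 × 3600 s = 50760 s: μ = 4π²r³/T² = 3.97367×10^5 km³/s².
Semi-major axis of the transfer orbit: a_t = (7640 + 29600)/2 = 18620 km.
The half-period of the transfer ellipse is t = π√(a_t³/μ) = 12663 s.
The target's mean motion on its circular orbit is ω₂ = √(μ/r₂³) = 1.2378×10^-4 rad/s.
Angle swept by the target during transfer: ω₂·t = 1.5674 rad = 89.81°.
Arrival is 180° from departure on the ellipse, so φ = 180° − 89.81° = 90.2°.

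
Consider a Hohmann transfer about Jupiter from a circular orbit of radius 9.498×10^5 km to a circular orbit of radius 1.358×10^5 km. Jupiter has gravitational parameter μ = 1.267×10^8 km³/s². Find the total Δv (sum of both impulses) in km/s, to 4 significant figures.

Transfer-ellipse semi-major axis a_t = (r₁ + r₂)/2 = (9.498×10^5 + 1.358×10^5)/2 = 5.428×10^5 km.
At r₁ the circular-orbit speed is v₁ = √(μ/r₁) = 11.55 km/s.
Transfer-orbit speed at r₁ (v² = μ(2/r − 1/a)): v_a = √[μ(2/r₁ − 1/a_t)] = 5.777 km/s.
First burn Δv₁ = |v_a − v₁| = 5.773 km/s.
At r₂, v₂ = √(μ/r₂) = 30.54 km/s.
Transfer-orbit speed at r₂: v_p = √[μ(2/r₂ − 1/a_t)] = 40.40 km/s.
Second burn Δv₂ = |v₂ − v_p| = 9.860 km/s.
Δv = Δv₁ + Δv₂ = 5.773 + 9.860 = 15.63 km/s.

Δv = 15.63 km/s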